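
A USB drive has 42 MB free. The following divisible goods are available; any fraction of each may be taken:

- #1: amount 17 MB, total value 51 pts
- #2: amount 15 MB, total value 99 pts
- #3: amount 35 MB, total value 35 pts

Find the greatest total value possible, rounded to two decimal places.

160.00

Take in order of value per unit:
- #2 (99/15 per unit): all 15 → value 99, running total 99.00
- #1 (51/17 per unit): all 17 → value 51, running total 150.00
- #3 (35/35 per unit): 10 of 35 → value 10×35/35 = 10.0000, running total 160.00
Total 160.00.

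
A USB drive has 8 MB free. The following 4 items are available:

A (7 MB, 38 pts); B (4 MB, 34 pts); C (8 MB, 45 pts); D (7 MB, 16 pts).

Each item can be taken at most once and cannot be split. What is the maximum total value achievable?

45 pts

Check high-value combinations within 8 MB:
- C: size 8, value 45
- A: size 7, value 38
- B: size 4, value 34
Best: 45 pts.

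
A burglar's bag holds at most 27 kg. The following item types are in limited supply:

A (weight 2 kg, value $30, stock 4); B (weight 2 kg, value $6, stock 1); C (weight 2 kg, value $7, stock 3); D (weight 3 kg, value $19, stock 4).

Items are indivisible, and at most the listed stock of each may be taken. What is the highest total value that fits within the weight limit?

Best selections within weight 27 and stock limits:
- 4×A + 3×C + 4×D: weight 26, value 217
- 4×A + 1×B + 2×C + 4×D: weight 26, value 216
- 4×A + 2×C + 4×D: weight 24, value 210
Best: $217.

$217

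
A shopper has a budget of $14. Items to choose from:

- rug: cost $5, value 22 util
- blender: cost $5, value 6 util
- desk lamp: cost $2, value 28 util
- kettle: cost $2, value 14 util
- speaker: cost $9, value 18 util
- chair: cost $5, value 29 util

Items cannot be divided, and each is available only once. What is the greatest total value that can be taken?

This is a 0/1 knapsack; check combinations near the capacity.
- rug+desk lamp+kettle+chair: cost 5+2+2+5=14, value 22+28+14+29=93
- rug+desk lamp+chair: cost 5+2+5=12, value 22+28+29=79
- blender+desk lamp+kettle+chair: cost 5+2+2+5=14, value 6+28+14+29=77
Best: 93 util.

93 util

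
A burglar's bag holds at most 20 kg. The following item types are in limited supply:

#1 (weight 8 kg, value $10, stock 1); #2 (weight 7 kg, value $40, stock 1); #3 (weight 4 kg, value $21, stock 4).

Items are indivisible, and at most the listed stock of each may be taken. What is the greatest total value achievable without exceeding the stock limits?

$103

Best selections within weight 20 and stock limits:
- 1×#2 + 3×#3: weight 19, value 103
- 4×#3: weight 16, value 84
- 1×#2 + 2×#3: weight 15, value 82
- 1×#1 + 3×#3: weight 20, value 73
Best: $103.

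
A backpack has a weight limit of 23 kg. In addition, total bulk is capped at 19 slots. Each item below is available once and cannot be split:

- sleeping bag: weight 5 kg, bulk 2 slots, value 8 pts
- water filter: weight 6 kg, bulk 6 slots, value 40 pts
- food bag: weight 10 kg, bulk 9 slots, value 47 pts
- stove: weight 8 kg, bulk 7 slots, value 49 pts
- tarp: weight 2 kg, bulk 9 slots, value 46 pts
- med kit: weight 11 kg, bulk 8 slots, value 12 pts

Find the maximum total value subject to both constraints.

104 pts

Feasible sets respecting both limits:
- sleeping bag+food bag+stove: weight 23, bulk 18, value 104
- sleeping bag+stove+tarp: weight 15, bulk 18, value 103
- sleeping bag+water filter+stove: weight 19, bulk 15, value 97
Best: 104 pts.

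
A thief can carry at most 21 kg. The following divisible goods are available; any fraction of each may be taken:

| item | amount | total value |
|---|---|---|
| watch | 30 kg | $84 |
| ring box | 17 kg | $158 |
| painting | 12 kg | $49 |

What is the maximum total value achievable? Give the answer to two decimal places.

174.33

Take in order of value per unit:
- ring box (158/17 per unit): all 17 → value 158, running total 158.00
- painting (49/12 per unit): 4 of 12 → value 4×49/12 = 16.3333, running total 174.33
Total 174.33.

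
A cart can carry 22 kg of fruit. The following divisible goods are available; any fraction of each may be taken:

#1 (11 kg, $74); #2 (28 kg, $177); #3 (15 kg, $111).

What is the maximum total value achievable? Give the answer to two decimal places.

Take in order of value per unit:
- #3 (111/15 per unit): all 15 → value 111, running total 111.00
- #1 (74/11 per unit): 7 of 11 → value 7×74/11 = 47.0909, running total 158.09
Total 158.09.

158.09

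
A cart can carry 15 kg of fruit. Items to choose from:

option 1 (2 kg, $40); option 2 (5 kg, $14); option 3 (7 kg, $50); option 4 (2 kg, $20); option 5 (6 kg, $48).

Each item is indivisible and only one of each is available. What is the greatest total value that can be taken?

$138

Check high-value combinations within 15 kg:
- option 1+option 3+option 5: weight 2+7+6=15, value 40+50+48=138
- option 1+option 2+option 4+option 5: weight 2+5+2+6=15, value 40+14+20+48=122
- option 3+option 4+option 5: weight 7+2+6=15, value 50+20+48=118
Best: $138.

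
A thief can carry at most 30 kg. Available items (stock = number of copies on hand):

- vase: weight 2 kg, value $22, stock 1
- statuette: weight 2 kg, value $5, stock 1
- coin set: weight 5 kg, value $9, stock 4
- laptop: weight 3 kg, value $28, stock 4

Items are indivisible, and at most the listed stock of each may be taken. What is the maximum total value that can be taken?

Best selections within weight 30 and stock limits:
- 1×vase + 3×coin set + 4×laptop: weight 29, value 161
- 1×vase + 1×statuette + 2×coin set + 4×laptop: weight 26, value 157
Best: $161.

$161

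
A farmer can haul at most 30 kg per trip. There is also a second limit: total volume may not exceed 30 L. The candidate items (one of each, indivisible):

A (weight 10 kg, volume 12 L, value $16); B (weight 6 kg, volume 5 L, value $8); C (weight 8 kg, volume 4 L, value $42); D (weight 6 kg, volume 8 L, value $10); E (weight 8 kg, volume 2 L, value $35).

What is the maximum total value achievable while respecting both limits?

$95

Feasible sets respecting both limits:
- B+C+D+E: weight 28, volume 19, value 95
- A+C+E: weight 26, volume 18, value 93
- C+D+E: weight 22, volume 14, value 87
Best: $95.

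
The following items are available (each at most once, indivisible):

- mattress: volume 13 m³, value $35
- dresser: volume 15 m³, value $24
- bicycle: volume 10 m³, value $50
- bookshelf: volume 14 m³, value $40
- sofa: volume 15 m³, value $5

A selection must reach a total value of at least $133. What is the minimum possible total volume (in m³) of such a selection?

52

Subsets with value ≥ 133, sorted by total volume:
- mattress+dresser+bicycle+bookshelf: volume 52, value 149
- mattress+dresser+bicycle+bookshelf+sofa: volume 67, value 154
Minimum volume: 52 m³.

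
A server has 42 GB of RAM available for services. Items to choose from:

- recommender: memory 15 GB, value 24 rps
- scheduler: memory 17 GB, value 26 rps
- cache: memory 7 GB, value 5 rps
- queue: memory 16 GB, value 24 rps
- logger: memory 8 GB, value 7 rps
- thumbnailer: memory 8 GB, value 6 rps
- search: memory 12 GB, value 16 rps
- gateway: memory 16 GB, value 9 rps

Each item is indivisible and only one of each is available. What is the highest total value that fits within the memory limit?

57 rps

This is a 0/1 knapsack; check combinations near the capacity.
- recommender+scheduler+logger: memory 15+17+8=40, value 24+26+7=57
- scheduler+queue+logger: memory 17+16+8=41, value 26+24+7=57
- recommender+scheduler+thumbnailer: memory 15+17+8=40, value 24+26+6=56
Best: 57 rps.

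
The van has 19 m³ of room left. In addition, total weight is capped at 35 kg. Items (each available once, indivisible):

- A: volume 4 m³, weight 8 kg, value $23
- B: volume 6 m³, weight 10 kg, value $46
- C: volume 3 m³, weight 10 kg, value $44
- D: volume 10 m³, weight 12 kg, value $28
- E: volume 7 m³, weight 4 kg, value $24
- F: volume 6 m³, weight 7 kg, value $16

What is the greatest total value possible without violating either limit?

Feasible sets respecting both limits:
- A+B+C+F: volume 19, weight 35, value 129
- B+C+D: volume 19, weight 32, value 118
- B+C+E: volume 16, weight 24, value 114
Best: $129.

$129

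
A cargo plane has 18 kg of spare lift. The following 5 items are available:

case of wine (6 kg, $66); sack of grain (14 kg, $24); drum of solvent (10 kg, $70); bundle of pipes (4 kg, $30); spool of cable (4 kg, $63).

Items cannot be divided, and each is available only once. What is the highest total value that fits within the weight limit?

Check high-value combinations within 18 kg:
- drum of solvent+bundle of pipes+spool of cable: weight 10+4+4=18, value 70+30+63=163
- case of wine+bundle of pipes+spool of cable: weight 6+4+4=14, value 66+30+63=159
- case of wine+drum of solvent: weight 6+10=16, value 66+70=136
- drum of solvent+spool of cable: weight 10+4=14, value 70+63=133
- case of wine+spool of cable: weight 6+4=10, value 66+63=129
Best: $163.

$163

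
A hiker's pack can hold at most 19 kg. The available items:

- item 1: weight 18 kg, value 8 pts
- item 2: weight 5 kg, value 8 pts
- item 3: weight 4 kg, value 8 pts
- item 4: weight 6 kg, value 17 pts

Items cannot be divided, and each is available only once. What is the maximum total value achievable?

33 pts

Check high-value combinations within 19 kg:
- item 2+item 3+item 4: weight 5+4+6=15, value 8+8+17=33
- item 3+item 4: weight 4+6=10, value 8+17=25
- item 2+item 4: weight 5+6=11, value 8+17=25
- item 4: weight 6, value 17
Best: 33 pts.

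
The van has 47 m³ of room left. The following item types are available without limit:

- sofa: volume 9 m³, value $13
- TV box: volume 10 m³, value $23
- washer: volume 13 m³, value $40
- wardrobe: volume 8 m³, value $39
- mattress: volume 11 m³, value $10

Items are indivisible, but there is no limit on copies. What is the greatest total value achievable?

$196

Best value-per-unit is wardrobe at 39/8; filling with it alone gives 5×39 = 195.
Optimal mix: 1×washer + 4×wardrobe → volume 45, value 196.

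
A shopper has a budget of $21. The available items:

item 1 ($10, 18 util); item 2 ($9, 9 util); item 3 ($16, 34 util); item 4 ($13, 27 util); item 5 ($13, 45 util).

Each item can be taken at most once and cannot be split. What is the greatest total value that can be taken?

45 util

Check high-value combinations within $21:
- item 5: cost 13, value 45
- item 3: cost 16, value 34
- item 4: cost 13, value 27
Best: 45 util.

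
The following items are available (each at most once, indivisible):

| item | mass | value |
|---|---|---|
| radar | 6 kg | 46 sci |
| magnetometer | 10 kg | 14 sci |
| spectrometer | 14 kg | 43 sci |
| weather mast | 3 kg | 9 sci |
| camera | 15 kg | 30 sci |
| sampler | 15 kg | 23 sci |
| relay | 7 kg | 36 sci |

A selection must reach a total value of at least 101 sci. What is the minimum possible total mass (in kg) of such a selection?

Subsets with value ≥ 101, sorted by total mass:
- radar+magnetometer+weather mast+relay: mass 26, value 105
- radar+spectrometer+relay: mass 27, value 125
- radar+camera+relay: mass 28, value 112
Minimum mass: 26 kg.

26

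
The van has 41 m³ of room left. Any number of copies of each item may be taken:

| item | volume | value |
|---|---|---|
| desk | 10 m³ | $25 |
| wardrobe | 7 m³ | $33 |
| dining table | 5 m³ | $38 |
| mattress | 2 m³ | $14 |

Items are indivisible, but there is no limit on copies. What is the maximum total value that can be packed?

Best value-per-unit is dining table at 38/5; filling with it alone gives 8×38 = 304.
Optimal mix: 7×dining table + 3×mattress → volume 41, value 308.

$308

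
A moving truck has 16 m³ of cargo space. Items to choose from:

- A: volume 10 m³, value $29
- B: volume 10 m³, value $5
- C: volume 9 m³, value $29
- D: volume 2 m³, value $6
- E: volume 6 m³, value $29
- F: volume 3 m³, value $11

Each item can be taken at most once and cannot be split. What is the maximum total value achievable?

Check high-value combinations within 16 m³:
- C+E: volume 9+6=15, value 29+29=58
- A+E: volume 10+6=16, value 29+29=58
- D+E+F: volume 2+6+3=11, value 6+29+11=46
Best: $58.

$58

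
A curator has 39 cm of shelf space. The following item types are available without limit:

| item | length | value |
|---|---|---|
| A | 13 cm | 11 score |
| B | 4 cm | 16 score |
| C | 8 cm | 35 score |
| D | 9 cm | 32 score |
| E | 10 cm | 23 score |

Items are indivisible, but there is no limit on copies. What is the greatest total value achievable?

156 score

Best value-per-unit is C at 35/8; filling with it alone gives 4×35 = 140.
Optimal mix: 1×B + 4×C → length 36, value 156.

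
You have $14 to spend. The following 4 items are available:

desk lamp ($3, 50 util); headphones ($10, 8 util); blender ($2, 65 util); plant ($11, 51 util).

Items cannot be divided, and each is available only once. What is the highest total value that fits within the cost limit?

Check high-value combinations within $14:
- blender+plant: cost 2+11=13, value 65+51=116
- desk lamp+blender: cost 3+2=5, value 50+65=115
- desk lamp+plant: cost 3+11=14, value 50+51=101
Best: 116 util.

116 util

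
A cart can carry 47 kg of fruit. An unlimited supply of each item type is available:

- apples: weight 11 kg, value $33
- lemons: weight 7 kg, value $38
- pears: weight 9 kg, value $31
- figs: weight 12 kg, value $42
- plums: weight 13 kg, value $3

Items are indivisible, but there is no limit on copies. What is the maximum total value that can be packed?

$232

Best value-per-unit is lemons at 38/7; filling with it alone gives 6×38 = 228.
Optimal mix: 5×lemons + 1×figs → weight 47, value 232.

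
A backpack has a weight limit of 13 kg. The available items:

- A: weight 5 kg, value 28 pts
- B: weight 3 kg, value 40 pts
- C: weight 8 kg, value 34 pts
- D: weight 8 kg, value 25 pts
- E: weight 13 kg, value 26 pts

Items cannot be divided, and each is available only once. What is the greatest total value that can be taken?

Check high-value combinations within 13 kg:
- B+C: weight 3+8=11, value 40+34=74
- A+B: weight 5+3=8, value 28+40=68
- B+D: weight 3+8=11, value 40+25=65
Best: 74 pts.

74 pts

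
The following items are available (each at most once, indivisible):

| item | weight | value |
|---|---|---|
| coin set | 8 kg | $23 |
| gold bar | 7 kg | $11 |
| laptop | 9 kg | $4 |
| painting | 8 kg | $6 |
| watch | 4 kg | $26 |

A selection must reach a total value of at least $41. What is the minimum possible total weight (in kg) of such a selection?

12

Subsets with value ≥ 41, sorted by total weight:
- coin set+watch: weight 12, value 49
- coin set+gold bar+watch: weight 19, value 60
Minimum weight: 12 kg.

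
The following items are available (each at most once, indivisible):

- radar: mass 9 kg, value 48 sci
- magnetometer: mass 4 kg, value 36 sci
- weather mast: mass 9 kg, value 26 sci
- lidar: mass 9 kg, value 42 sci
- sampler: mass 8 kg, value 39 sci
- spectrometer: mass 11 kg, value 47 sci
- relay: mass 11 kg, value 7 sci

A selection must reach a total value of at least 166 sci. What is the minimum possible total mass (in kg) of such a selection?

Subsets with value ≥ 166, sorted by total mass:
- radar+magnetometer+sampler+spectrometer: mass 32, value 170
- radar+magnetometer+lidar+spectrometer: mass 33, value 173
- radar+lidar+sampler+spectrometer: mass 37, value 176
- radar+magnetometer+weather mast+lidar+sampler: mass 39, value 191
Minimum mass: 32 kg.

32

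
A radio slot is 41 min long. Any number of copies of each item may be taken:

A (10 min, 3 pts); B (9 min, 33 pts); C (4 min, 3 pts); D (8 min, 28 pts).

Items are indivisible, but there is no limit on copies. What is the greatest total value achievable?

145 pts

Best value-per-unit is B at 33/9; filling with it alone gives 4×33 = 132.
Optimal mix: 1×B + 4×D → duration 41, value 145.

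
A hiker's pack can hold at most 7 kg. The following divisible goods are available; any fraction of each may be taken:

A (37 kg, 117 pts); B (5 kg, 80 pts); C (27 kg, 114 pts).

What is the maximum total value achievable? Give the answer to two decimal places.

88.44

Take in order of value per unit:
- B (80/5 per unit): all 5 → value 80, running total 80.00
- C (114/27 per unit): 2 of 27 → value 2×114/27 = 8.4444, running total 88.44
Total 88.44.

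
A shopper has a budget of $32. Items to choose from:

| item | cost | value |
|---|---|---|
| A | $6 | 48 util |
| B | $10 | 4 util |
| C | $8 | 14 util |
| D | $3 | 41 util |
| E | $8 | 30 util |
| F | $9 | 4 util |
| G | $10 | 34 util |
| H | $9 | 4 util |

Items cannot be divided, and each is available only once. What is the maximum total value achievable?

153 util

Check high-value combinations within $32:
- A+D+E+G: cost 6+3+8+10=27, value 48+41+30+34=153
- A+C+D+G: cost 6+8+3+10=27, value 48+14+41+34=137
- A+C+D+E: cost 6+8+3+8=25, value 48+14+41+30=133
Best: 153 util.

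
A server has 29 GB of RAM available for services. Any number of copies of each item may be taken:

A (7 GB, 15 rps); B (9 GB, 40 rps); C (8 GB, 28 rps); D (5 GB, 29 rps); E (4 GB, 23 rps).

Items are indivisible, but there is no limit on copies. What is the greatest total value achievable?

168 rps

Best value-per-unit is D at 29/5; filling with it alone gives 5×29 = 145.
Optimal mix: 5×D + 1×E → memory 29, value 168.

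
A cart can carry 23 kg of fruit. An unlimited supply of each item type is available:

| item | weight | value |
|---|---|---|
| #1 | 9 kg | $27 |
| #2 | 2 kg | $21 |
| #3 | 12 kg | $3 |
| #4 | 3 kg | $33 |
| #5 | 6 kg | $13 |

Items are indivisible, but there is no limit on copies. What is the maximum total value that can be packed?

$252

Best value-per-unit is #4 at 33/3; filling with it alone gives 7×33 = 231.
Optimal mix: 1×#2 + 7×#4 → weight 23, value 252.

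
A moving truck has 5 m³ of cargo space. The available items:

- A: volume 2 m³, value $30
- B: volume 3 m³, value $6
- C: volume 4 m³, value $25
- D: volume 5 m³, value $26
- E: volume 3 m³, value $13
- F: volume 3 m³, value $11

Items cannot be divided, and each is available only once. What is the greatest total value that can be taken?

Check high-value combinations within 5 m³:
- A+E: volume 2+3=5, value 30+13=43
- A+F: volume 2+3=5, value 30+11=41
- A+B: volume 2+3=5, value 30+6=36
Best: $43.

$43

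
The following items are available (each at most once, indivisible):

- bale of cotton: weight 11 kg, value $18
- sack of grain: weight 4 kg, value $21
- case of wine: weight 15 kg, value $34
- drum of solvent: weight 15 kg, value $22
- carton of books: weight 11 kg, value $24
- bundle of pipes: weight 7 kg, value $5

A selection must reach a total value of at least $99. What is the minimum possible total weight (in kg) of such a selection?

45

Subsets with value ≥ 99, sorted by total weight:
- sack of grain+case of wine+drum of solvent+carton of books: weight 45, value 101
- bale of cotton+sack of grain+case of wine+carton of books+bundle of pipes: weight 48, value 102
- sack of grain+case of wine+drum of solvent+carton of books+bundle of pipes: weight 52, value 106
- bale of cotton+sack of grain+case of wine+drum of solvent+bundle of pipes: weight 52, value 100
Minimum weight: 45 kg.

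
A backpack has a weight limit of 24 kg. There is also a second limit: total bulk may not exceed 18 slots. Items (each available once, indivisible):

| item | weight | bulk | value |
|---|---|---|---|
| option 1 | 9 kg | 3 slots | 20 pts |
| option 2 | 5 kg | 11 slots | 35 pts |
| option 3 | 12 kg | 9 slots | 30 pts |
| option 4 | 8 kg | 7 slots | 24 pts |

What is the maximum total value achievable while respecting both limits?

Feasible sets respecting both limits:
- option 2+option 4: weight 13, bulk 18, value 59
- option 1+option 2: weight 14, bulk 14, value 55
- option 3+option 4: weight 20, bulk 16, value 54
- option 1+option 3: weight 21, bulk 12, value 50
Best: 59 pts.

59 pts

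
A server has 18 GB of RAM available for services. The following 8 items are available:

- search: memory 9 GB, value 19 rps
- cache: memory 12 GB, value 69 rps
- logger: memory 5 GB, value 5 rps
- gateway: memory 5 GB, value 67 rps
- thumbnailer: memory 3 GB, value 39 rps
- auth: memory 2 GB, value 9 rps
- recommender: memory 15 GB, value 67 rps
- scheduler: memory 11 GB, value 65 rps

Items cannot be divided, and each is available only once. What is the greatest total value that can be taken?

141 rps

Check high-value combinations within 18 GB:
- gateway+auth+scheduler: memory 5+2+11=18, value 67+9+65=141
- cache+gateway: memory 12+5=17, value 69+67=136
- gateway+scheduler: memory 5+11=16, value 67+65=132
- search+gateway+thumbnailer: memory 9+5+3=17, value 19+67+39=125
Best: 141 rps.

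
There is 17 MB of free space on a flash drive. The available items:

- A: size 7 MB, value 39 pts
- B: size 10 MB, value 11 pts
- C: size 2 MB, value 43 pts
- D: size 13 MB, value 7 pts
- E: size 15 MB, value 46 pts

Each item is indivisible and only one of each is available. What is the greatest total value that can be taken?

89 pts

Check high-value combinations within 17 MB:
- C+E: size 2+15=17, value 43+46=89
- A+C: size 7+2=9, value 39+43=82
- B+C: size 10+2=12, value 11+43=54
- C+D: size 2+13=15, value 43+7=50
Best: 89 pts.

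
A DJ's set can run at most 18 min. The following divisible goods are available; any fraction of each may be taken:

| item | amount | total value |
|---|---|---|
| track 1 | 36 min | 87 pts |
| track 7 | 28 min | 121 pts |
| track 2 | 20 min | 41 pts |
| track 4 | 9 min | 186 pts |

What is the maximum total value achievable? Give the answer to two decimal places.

224.89

Take in order of value per unit:
- track 4 (186/9 per unit): all 9 → value 186, running total 186.00
- track 7 (121/28 per unit): 9 of 28 → value 9×121/28 = 38.8929, running total 224.89
Total 224.89.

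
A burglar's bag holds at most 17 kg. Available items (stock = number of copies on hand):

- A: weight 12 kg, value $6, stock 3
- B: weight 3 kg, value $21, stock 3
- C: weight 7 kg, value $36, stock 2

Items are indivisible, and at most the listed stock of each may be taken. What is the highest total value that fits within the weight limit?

$99

Best selections within weight 17 and stock limits:
- 3×B + 1×C: weight 16, value 99
- 1×B + 2×C: weight 17, value 93
- 2×B + 1×C: weight 13, value 78
- 2×C: weight 14, value 72
Best: $99.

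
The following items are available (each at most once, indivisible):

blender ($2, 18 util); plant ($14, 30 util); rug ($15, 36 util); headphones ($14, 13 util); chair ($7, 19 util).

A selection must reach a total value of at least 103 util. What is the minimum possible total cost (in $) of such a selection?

Subsets with value ≥ 103, sorted by total cost:
- blender+plant+rug+chair: cost 38, value 103
- blender+plant+rug+headphones+chair: cost 52, value 116
Minimum cost: 38 $.

38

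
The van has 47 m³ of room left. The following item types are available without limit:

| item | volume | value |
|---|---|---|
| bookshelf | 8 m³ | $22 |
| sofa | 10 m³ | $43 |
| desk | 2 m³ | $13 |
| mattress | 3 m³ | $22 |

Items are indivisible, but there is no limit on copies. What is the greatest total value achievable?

Best value-per-unit is mattress at 22/3; filling with it alone gives 15×22 = 330.
Optimal mix: 1×desk + 15×mattress → volume 47, value 343.

$343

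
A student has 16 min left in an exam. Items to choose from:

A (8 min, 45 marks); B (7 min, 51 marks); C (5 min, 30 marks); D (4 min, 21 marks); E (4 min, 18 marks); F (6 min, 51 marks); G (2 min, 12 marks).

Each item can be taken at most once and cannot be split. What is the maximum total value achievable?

114 marks

Check high-value combinations within 16 min:
- B+F+G: time 7+6+2=15, value 51+51+12=114
- A+F+G: time 8+6+2=16, value 45+51+12=108
- B+F: time 7+6=13, value 51+51=102
Best: 114 marks.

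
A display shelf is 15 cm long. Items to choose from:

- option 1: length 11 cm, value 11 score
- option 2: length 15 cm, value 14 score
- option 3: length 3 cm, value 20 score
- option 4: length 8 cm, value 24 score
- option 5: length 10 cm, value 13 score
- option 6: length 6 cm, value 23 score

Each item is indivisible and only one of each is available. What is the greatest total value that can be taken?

47 score

Check high-value combinations within 15 cm:
- option 4+option 6: length 8+6=14, value 24+23=47
- option 3+option 4: length 3+8=11, value 20+24=44
- option 3+option 6: length 3+6=9, value 20+23=43
- option 3+option 5: length 3+10=13, value 20+13=33
- option 1+option 3: length 11+3=14, value 11+20=31
Best: 47 score.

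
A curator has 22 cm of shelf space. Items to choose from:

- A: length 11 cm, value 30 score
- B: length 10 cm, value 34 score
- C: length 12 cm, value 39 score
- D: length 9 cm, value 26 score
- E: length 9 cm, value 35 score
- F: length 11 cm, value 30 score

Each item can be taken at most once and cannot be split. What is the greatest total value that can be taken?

74 score

Check high-value combinations within 22 cm:
- C+E: length 12+9=21, value 39+35=74
- B+C: length 10+12=22, value 34+39=73
- B+E: length 10+9=19, value 34+35=69
- A+E: length 11+9=20, value 30+35=65
Best: 74 score.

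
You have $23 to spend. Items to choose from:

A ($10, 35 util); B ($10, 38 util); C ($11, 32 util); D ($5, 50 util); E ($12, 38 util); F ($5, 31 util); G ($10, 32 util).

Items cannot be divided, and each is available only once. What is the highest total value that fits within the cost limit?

Check high-value combinations within $23:
- B+D+F: cost 10+5+5=20, value 38+50+31=119
- D+E+F: cost 5+12+5=22, value 50+38+31=119
- A+D+F: cost 10+5+5=20, value 35+50+31=116
Best: 119 util.

119 util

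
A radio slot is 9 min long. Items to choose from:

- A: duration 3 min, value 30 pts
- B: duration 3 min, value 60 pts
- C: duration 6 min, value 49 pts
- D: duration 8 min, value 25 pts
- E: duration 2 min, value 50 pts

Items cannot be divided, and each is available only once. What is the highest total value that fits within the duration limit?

140 pts

Check high-value combinations within 9 min:
- A+B+E: duration 3+3+2=8, value 30+60+50=140
- B+E: duration 3+2=5, value 60+50=110
- B+C: duration 3+6=9, value 60+49=109
- C+E: duration 6+2=8, value 49+50=99
Best: 140 pts.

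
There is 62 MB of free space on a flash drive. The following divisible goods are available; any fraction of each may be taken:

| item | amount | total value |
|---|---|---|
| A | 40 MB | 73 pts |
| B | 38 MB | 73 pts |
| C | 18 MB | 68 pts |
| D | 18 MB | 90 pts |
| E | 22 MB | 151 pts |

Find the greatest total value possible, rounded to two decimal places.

Take in order of value per unit:
- E (151/22 per unit): all 22 → value 151, running total 151.00
- D (90/18 per unit): all 18 → value 90, running total 241.00
- C (68/18 per unit): all 18 → value 68, running total 309.00
- B (73/38 per unit): 4 of 38 → value 4×73/38 = 7.6842, running total 316.68
Total 316.68.

316.68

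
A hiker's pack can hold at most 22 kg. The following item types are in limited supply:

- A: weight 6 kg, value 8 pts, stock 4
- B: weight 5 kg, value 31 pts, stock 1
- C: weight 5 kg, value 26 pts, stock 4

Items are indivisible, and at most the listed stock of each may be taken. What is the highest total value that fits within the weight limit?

Best selections within weight 22 and stock limits:
- 1×B + 3×C: weight 20, value 109
- 4×C: weight 20, value 104
- 1×A + 1×B + 2×C: weight 21, value 91
Best: 109 pts.

109 pts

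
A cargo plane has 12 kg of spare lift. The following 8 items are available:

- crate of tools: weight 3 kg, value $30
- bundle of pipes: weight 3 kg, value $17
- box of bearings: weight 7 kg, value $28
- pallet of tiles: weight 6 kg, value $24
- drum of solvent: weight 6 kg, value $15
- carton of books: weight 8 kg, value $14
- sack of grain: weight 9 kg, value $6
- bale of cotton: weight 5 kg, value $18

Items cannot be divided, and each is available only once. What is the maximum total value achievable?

$71

Check high-value combinations within 12 kg:
- crate of tools+bundle of pipes+pallet of tiles: weight 3+3+6=12, value 30+17+24=71
- crate of tools+bundle of pipes+bale of cotton: weight 3+3+5=11, value 30+17+18=65
- crate of tools+bundle of pipes+drum of solvent: weight 3+3+6=12, value 30+17+15=62
- crate of tools+box of bearings: weight 3+7=10, value 30+28=58
- crate of tools+pallet of tiles: weight 3+6=9, value 30+24=54
Best: $71.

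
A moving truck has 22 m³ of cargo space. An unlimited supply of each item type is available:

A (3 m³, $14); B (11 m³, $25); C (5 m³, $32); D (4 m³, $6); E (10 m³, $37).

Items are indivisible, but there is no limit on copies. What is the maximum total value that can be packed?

$128

Best value-per-unit is C at 32/5, and filling with it alone uses volume 4×5=20. No mix of the others beats 4×32 = 128.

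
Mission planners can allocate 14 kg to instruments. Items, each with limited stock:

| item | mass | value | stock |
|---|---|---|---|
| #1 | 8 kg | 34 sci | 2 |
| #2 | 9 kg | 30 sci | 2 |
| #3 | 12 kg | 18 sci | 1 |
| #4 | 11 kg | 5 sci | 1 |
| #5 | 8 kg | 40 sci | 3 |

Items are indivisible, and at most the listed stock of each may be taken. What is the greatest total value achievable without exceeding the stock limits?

Top feasible selections:
- 1×#5: mass 8, value 40
- 1×#1: mass 8, value 34
- 1×#2: mass 9, value 30
Best: 40 sci.

40 sci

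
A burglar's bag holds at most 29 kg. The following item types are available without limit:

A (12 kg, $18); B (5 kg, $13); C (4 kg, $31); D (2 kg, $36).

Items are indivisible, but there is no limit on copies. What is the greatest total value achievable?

Best value-per-unit is D at 36/2, and filling with it alone uses weight 14×2=28. No mix of the others beats 14×36 = 504.

$504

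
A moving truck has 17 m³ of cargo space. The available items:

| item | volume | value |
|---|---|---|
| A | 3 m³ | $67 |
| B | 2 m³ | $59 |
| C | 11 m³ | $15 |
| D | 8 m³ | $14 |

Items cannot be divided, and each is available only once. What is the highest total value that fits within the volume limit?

Check high-value combinations within 17 m³:
- A+B+C: volume 3+2+11=16, value 67+59+15=141
- A+B+D: volume 3+2+8=13, value 67+59+14=140
- A+B: volume 3+2=5, value 67+59=126
- A+C: volume 3+11=14, value 67+15=82
Best: $141.

$141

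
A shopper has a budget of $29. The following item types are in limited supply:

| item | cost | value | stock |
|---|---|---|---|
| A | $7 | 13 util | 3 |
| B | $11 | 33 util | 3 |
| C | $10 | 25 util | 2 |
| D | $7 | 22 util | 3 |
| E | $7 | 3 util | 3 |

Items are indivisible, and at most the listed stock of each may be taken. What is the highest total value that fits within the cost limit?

Best selections within cost 29 and stock limits:
- 2×B + 1×D: cost 29, value 88
- 1×B + 1×C + 1×D: cost 28, value 80
Best: 88 util.

88 util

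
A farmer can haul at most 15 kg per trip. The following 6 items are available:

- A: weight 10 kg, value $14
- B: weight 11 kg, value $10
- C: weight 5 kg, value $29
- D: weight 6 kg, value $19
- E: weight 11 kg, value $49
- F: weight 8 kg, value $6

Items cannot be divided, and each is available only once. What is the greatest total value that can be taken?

Check high-value combinations within 15 kg:
- E: weight 11, value 49
- C+D: weight 5+6=11, value 29+19=48
- A+C: weight 10+5=15, value 14+29=43
- C+F: weight 5+8=13, value 29+6=35
- C: weight 5, value 29
Best: $49.

$49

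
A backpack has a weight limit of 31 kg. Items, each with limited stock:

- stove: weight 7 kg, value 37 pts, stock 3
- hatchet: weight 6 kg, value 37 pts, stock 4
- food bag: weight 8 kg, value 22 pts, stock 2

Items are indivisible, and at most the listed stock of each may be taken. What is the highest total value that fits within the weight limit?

Best selections within weight 31 and stock limits:
- 1×stove + 4×hatchet: weight 31, value 185
- 4×hatchet: weight 24, value 148
Best: 185 pts.

185 pts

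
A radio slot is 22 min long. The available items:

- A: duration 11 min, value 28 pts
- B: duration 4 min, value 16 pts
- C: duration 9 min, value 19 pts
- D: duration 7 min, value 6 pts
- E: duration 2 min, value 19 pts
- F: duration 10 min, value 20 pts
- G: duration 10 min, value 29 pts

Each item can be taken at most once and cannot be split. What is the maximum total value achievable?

68 pts

This is a 0/1 knapsack; check combinations near the capacity.
- E+F+G: duration 2+10+10=22, value 19+20+29=68
- C+E+G: duration 9+2+10=21, value 19+19+29=67
- A+C+E: duration 11+9+2=22, value 28+19+19=66
- B+E+G: duration 4+2+10=16, value 16+19+29=64
Best: 68 pts.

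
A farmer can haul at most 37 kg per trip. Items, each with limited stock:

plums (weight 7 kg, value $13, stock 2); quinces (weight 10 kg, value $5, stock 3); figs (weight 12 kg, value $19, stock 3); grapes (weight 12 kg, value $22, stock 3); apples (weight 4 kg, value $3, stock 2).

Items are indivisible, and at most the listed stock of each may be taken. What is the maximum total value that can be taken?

Top feasible selections:
- 3×grapes: weight 36, value 66
- 1×figs + 2×grapes: weight 36, value 63
Best: $66.

$66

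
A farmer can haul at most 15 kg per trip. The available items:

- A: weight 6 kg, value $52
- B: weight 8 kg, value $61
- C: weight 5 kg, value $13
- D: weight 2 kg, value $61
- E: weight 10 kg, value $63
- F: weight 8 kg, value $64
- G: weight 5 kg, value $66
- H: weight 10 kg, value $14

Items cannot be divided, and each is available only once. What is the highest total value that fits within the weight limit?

$191

This is a 0/1 knapsack; check combinations near the capacity.
- D+F+G: weight 2+8+5=15, value 61+64+66=191
- B+D+G: weight 8+2+5=15, value 61+61+66=188
- A+D+G: weight 6+2+5=13, value 52+61+66=179
- C+D+G: weight 5+2+5=12, value 13+61+66=140
Best: $191.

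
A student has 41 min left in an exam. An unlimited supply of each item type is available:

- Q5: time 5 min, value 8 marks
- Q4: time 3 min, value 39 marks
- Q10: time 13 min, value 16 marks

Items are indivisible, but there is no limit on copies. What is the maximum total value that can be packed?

Best value-per-unit is Q4 at 39/3, and filling with it alone uses time 13×3=39. No mix of the others beats 13×39 = 507.

507 marks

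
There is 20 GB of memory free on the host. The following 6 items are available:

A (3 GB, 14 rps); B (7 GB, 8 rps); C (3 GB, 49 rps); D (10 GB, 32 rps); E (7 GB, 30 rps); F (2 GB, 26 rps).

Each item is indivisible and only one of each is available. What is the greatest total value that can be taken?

Check high-value combinations within 20 GB:
- A+C+D+F: memory 3+3+10+2=18, value 14+49+32+26=121
- A+C+E+F: memory 3+3+7+2=15, value 14+49+30+26=119
- B+C+E+F: memory 7+3+7+2=19, value 8+49+30+26=113
- C+D+E: memory 3+10+7=20, value 49+32+30=111
Best: 121 rps.

121 rps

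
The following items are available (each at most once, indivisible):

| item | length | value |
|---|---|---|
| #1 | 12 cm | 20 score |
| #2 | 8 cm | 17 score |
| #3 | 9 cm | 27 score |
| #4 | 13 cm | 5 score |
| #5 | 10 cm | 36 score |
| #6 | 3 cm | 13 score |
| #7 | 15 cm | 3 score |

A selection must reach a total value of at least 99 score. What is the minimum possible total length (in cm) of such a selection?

39

Subsets with value ≥ 99, sorted by total length:
- #1+#2+#3+#5: length 39, value 100
- #1+#2+#3+#5+#6: length 42, value 113
- #1+#3+#4+#5+#6: length 47, value 101
- #1+#3+#5+#6+#7: length 49, value 99
Minimum length: 39 cm.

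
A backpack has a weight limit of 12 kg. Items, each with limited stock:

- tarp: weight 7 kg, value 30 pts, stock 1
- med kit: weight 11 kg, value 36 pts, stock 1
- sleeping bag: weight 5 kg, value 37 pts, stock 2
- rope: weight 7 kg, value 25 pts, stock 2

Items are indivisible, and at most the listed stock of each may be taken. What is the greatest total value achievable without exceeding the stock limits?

Best selections within weight 12 and stock limits:
- 2×sleeping bag: weight 10, value 74
- 1×tarp + 1×sleeping bag: weight 12, value 67
- 1×sleeping bag + 1×rope: weight 12, value 62
Best: 74 pts.

74 pts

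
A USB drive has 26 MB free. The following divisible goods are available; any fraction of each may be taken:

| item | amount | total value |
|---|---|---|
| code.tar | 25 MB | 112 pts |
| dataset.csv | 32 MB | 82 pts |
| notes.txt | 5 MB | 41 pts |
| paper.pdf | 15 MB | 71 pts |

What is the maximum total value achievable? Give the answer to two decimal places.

Take in order of value per unit:
- notes.txt (41/5 per unit): all 5 → value 41, running total 41.00
- paper.pdf (71/15 per unit): all 15 → value 71, running total 112.00
- code.tar (112/25 per unit): 6 of 25 → value 6×112/25 = 26.8800, running total 138.88
Total 138.88.

138.88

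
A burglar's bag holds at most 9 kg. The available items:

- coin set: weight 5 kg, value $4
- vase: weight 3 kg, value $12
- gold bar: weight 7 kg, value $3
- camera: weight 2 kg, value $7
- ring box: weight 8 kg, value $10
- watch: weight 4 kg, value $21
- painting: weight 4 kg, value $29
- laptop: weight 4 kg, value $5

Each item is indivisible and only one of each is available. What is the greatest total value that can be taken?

$50

Check high-value combinations within 9 kg:
- watch+painting: weight 4+4=8, value 21+29=50
- vase+camera+painting: weight 3+2+4=9, value 12+7+29=48
- vase+painting: weight 3+4=7, value 12+29=41
Best: $50.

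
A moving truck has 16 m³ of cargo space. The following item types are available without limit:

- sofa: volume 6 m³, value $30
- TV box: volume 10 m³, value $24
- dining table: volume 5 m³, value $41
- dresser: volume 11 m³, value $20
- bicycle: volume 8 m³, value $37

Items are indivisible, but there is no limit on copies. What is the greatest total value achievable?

$123

Best value-per-unit is dining table at 41/5, and filling with it alone uses volume 3×5=15. No mix of the others beats 3×41 = 123.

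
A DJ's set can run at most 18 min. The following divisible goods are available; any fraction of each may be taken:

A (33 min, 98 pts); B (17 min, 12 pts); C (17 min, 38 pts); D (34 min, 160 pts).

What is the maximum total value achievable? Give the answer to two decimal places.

84.71

Take in order of value per unit:
- D (160/34 per unit): 18 of 34 → value 18×160/34 = 84.7059, running total 84.71
Total 84.71.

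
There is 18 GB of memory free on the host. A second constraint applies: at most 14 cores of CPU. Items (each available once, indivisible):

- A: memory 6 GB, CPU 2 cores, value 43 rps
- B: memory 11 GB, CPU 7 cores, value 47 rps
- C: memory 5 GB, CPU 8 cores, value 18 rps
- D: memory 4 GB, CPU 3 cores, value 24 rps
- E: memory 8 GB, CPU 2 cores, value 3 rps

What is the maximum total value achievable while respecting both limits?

90 rps

Feasible sets respecting both limits:
- A+B: memory 17, CPU 9, value 90
- A+C+D: memory 15, CPU 13, value 85
- B+D: memory 15, CPU 10, value 71
Best: 90 rps.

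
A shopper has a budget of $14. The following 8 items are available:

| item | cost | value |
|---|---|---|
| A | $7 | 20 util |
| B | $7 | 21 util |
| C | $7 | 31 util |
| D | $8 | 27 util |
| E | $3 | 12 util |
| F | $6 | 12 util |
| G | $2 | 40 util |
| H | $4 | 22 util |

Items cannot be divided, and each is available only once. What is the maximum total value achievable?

93 util

Check high-value combinations within $14:
- C+G+H: cost 7+2+4=13, value 31+40+22=93
- D+G+H: cost 8+2+4=14, value 27+40+22=89
- C+E+G: cost 7+3+2=12, value 31+12+40=83
- B+G+H: cost 7+2+4=13, value 21+40+22=83
Best: 93 util.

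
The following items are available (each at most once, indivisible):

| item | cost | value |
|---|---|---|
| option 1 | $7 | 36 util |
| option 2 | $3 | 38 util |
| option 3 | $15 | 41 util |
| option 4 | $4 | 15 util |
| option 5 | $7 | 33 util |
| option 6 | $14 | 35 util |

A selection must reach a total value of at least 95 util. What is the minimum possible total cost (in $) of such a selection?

17

Subsets with value ≥ 95, sorted by total cost:
- option 1+option 2+option 5: cost 17, value 107
- option 1+option 2+option 4+option 5: cost 21, value 122
- option 1+option 2+option 6: cost 24, value 109
- option 2+option 5+option 6: cost 24, value 106
Minimum cost: 17 $.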